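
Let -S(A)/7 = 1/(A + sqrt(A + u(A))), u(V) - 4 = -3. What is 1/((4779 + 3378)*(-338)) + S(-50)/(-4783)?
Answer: -977164967/33613781982222 - 49*I/12191867 ≈ -2.907e-5 - 4.0191e-6*I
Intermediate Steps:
u(V) = 1 (u(V) = 4 - 3 = 1)
S(A) = -7/(A + sqrt(1 + A)) (S(A) = -7/(A + sqrt(A + 1)) = -7/(A + sqrt(1 + A)))
1/((4779 + 3378)*(-338)) + S(-50)/(-4783) = 1/((4779 + 3378)*(-338)) - 7/(-50 + sqrt(1 - 50))/(-4783) = -1/338/8157 - 7/(-50 + sqrt(-49))*(-1/4783) = (1/8157)*(-1/338) - 7*(-50 - 7*I)/2549*(-1/4783) = -1/2757066 - 7*(-50 - 7*I)/2549*(-1/4783) = -1/2757066 + 7*(-50 - 7*I)/12191867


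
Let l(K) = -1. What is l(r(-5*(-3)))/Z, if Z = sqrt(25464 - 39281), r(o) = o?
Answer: I*sqrt(13817)/13817 ≈ 0.0085073*I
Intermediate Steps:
Z = I*sqrt(13817) (Z = sqrt(-13817) = I*sqrt(13817) ≈ 117.55*I)
l(r(-5*(-3)))/Z = -1/(I*sqrt(13817)) = -(-1)*I*sqrt(13817)/13817 = I*sqrt(13817)/13817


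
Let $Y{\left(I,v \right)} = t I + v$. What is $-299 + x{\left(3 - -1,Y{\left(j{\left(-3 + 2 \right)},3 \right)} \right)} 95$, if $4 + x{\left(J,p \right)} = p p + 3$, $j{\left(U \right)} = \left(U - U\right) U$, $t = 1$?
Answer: $461$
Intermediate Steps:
$j{\left(U \right)} = 0$ ($j{\left(U \right)} = 0 U = 0$)
$Y{\left(I,v \right)} = I + v$ ($Y{\left(I,v \right)} = 1 I + v = I + v$)
$x{\left(J,p \right)} = -1 + p^{2}$ ($x{\left(J,p \right)} = -4 + \left(p p + 3\right) = -4 + \left(p^{2} + 3\right) = -4 + \left(3 + p^{2}\right) = -1 + p^{2}$)
$-299 + x{\left(3 - -1,Y{\left(j{\left(-3 + 2 \right)},3 \right)} \right)} 95 = -299 + \left(-1 + \left(0 + 3\right)^{2}\right) 95 = -299 + \left(-1 + 3^{2}\right) 95 = -299 + \left(-1 + 9\right) 95 = -299 + 8 \cdot 95 = -299 + 760 = 461$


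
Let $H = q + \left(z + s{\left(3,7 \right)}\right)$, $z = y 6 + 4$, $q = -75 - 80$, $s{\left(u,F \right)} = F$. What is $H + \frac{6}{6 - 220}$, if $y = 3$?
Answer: $- \frac{13485}{107} \approx -126.03$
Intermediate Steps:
$q = -155$ ($q = -75 - 80 = -155$)
$z = 22$ ($z = 3 \cdot 6 + 4 = 18 + 4 = 22$)
$H = -126$ ($H = -155 + \left(22 + 7\right) = -155 + 29 = -126$)
$H + \frac{6}{6 - 220} = -126 + \frac{6}{6 - 220} = -126 + \frac{6}{-214} = -126 + 6 \left(- \frac{1}{214}\right) = -126 - \frac{3}{107} = - \frac{13485}{107}$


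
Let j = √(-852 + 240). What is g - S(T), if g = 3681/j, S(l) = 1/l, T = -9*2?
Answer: 1/18 - 1227*I*√17/34 ≈ 0.055556 - 148.8*I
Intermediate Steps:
T = -18
j = 6*I*√17 (j = √(-612) = 6*I*√17 ≈ 24.739*I)
g = -1227*I*√17/34 (g = 3681/((6*I*√17)) = 3681*(-I*√17/102) = -1227*I*√17/34 ≈ -148.8*I)
g - S(T) = -1227*I*√17/34 - 1/(-18) = -1227*I*√17/34 - 1*(-1/18) = -1227*I*√17/34 + 1/18 = 1/18 - 1227*I*√17/34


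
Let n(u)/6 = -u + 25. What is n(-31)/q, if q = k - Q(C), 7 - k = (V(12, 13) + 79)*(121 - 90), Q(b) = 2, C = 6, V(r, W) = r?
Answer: -21/176 ≈ -0.11932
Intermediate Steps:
k = -2814 (k = 7 - (12 + 79)*(121 - 90) = 7 - 91*31 = 7 - 1*2821 = 7 - 2821 = -2814)
n(u) = 150 - 6*u (n(u) = 6*(-u + 25) = 6*(25 - u) = 150 - 6*u)
q = -2816 (q = -2814 - 1*2 = -2814 - 2 = -2816)
n(-31)/q = (150 - 6*(-31))/(-2816) = (150 + 186)*(-1/2816) = 336*(-1/2816) = -21/176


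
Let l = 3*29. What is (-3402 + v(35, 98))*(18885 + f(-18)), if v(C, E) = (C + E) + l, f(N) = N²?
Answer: -61123038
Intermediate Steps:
l = 87
v(C, E) = 87 + C + E (v(C, E) = (C + E) + 87 = 87 + C + E)
(-3402 + v(35, 98))*(18885 + f(-18)) = (-3402 + (87 + 35 + 98))*(18885 + (-18)²) = (-3402 + 220)*(18885 + 324) = -3182*19209 = -61123038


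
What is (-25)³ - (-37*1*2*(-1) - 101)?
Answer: -15598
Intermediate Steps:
(-25)³ - (-37*1*2*(-1) - 101) = -15625 - (-74*(-1) - 101) = -15625 - (-37*(-2) - 101) = -15625 - (74 - 101) = -15625 - 1*(-27) = -15625 + 27 = -15598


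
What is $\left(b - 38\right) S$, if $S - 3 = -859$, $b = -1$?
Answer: $33384$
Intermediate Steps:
$S = -856$ ($S = 3 - 859 = -856$)
$\left(b - 38\right) S = \left(-1 - 38\right) \left(-856\right) = \left(-39\right) \left(-856\right) = 33384$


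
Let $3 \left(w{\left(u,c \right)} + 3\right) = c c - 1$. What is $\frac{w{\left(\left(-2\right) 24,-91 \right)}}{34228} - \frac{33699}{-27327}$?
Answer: $\frac{409596637}{311782852} \approx 1.3137$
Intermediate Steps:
$w{\left(u,c \right)} = - \frac{10}{3} + \frac{c^{2}}{3}$ ($w{\left(u,c \right)} = -3 + \frac{c c - 1}{3} = -3 + \frac{c^{2} - 1}{3} = -3 + \frac{-1 + c^{2}}{3} = -3 + \left(- \frac{1}{3} + \frac{c^{2}}{3}\right) = - \frac{10}{3} + \frac{c^{2}}{3}$)
$\frac{w{\left(\left(-2\right) 24,-91 \right)}}{34228} - \frac{33699}{-27327} = \frac{- \frac{10}{3} + \frac{\left(-91\right)^{2}}{3}}{34228} - \frac{33699}{-27327} = \left(- \frac{10}{3} + \frac{1}{3} \cdot 8281\right) \frac{1}{34228} - - \frac{11233}{9109} = \left(- \frac{10}{3} + \frac{8281}{3}\right) \frac{1}{34228} + \frac{11233}{9109} = 2757 \cdot \frac{1}{34228} + \frac{11233}{9109} = \frac{2757}{34228} + \frac{11233}{9109} = \frac{409596637}{311782852}$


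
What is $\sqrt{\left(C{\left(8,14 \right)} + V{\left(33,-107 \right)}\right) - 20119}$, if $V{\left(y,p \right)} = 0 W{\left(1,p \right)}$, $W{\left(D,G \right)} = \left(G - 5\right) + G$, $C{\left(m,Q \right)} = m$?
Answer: $13 i \sqrt{119} \approx 141.81 i$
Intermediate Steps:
$W{\left(D,G \right)} = -5 + 2 G$ ($W{\left(D,G \right)} = \left(G - 5\right) + G = \left(-5 + G\right) + G = -5 + 2 G$)
$V{\left(y,p \right)} = 0$ ($V{\left(y,p \right)} = 0 \left(-5 + 2 p\right) = 0$)
$\sqrt{\left(C{\left(8,14 \right)} + V{\left(33,-107 \right)}\right) - 20119} = \sqrt{\left(8 + 0\right) - 20119} = \sqrt{8 - 20119} = \sqrt{-20111} = 13 i \sqrt{119}$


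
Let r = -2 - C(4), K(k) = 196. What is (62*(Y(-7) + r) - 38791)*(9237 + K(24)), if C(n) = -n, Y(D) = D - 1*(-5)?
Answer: -365915503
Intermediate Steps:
Y(D) = 5 + D (Y(D) = D + 5 = 5 + D)
r = 2 (r = -2 - (-1)*4 = -2 - 1*(-4) = -2 + 4 = 2)
(62*(Y(-7) + r) - 38791)*(9237 + K(24)) = (62*((5 - 7) + 2) - 38791)*(9237 + 196) = (62*(-2 + 2) - 38791)*9433 = (62*0 - 38791)*9433 = (0 - 38791)*9433 = -38791*9433 = -365915503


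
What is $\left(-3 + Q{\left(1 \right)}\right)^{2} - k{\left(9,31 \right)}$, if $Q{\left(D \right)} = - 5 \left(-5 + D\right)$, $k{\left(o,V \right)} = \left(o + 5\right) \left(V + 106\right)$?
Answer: $-1629$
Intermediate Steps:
$k{\left(o,V \right)} = \left(5 + o\right) \left(106 + V\right)$
$Q{\left(D \right)} = 25 - 5 D$
$\left(-3 + Q{\left(1 \right)}\right)^{2} - k{\left(9,31 \right)} = \left(-3 + \left(25 - 5\right)\right)^{2} - \left(530 + 5 \cdot 31 + 106 \cdot 9 + 31 \cdot 9\right) = \left(-3 + \left(25 - 5\right)\right)^{2} - \left(530 + 155 + 954 + 279\right) = \left(-3 + 20\right)^{2} - 1918 = 17^{2} - 1918 = 289 - 1918 = -1629$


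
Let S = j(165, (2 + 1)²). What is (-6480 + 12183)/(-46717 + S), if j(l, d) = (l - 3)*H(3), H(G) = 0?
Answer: -5703/46717 ≈ -0.12208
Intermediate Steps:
j(l, d) = 0 (j(l, d) = (l - 3)*0 = (-3 + l)*0 = 0)
S = 0
(-6480 + 12183)/(-46717 + S) = (-6480 + 12183)/(-46717 + 0) = 5703/(-46717) = 5703*(-1/46717) = -5703/46717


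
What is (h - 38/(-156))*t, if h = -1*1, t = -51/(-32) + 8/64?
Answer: -3245/2496 ≈ -1.3001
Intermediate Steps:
t = 55/32 (t = -51*(-1/32) + 8*(1/64) = 51/32 + ⅛ = 55/32 ≈ 1.7188)
h = -1
(h - 38/(-156))*t = (-1 - 38/(-156))*(55/32) = (-1 - 38*(-1/156))*(55/32) = (-1 + 19/78)*(55/32) = -59/78*55/32 = -3245/2496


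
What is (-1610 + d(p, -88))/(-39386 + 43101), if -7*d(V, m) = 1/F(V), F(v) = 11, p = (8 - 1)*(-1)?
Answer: -123971/286055 ≈ -0.43338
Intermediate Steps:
p = -7 (p = 7*(-1) = -7)
d(V, m) = -1/77 (d(V, m) = -⅐/11 = -⅐*1/11 = -1/77)
(-1610 + d(p, -88))/(-39386 + 43101) = (-1610 - 1/77)/(-39386 + 43101) = -123971/77/3715 = -123971/77*1/3715 = -123971/286055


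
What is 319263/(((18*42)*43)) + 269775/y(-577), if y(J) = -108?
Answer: -962893/387 ≈ -2488.1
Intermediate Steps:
319263/(((18*42)*43)) + 269775/y(-577) = 319263/(((18*42)*43)) + 269775/(-108) = 319263/((756*43)) + 269775*(-1/108) = 319263/32508 - 29975/12 = 319263*(1/32508) - 29975/12 = 15203/1548 - 29975/12 = -962893/387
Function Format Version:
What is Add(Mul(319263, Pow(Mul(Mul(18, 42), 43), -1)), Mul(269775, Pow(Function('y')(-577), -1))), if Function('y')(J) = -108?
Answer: Rational(-962893, 387) ≈ -2488.1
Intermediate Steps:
Add(Mul(319263, Pow(Mul(Mul(18, 42), 43), -1)), Mul(269775, Pow(Function('y')(-577), -1))) = Add(Mul(319263, Pow(Mul(Mul(18, 42), 43), -1)), Mul(269775, Pow(-108, -1))) = Add(Mul(319263, Pow(Mul(756, 43), -1)), Mul(269775, Rational(-1, 108))) = Add(Mul(319263, Pow(32508, -1)), Rational(-29975, 12)) = Add(Mul(319263, Rational(1, 32508)), Rational(-29975, 12)) = Add(Rational(15203, 1548), Rational(-29975, 12)) = Rational(-962893, 387)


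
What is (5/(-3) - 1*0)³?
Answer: -125/27 ≈ -4.6296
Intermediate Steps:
(5/(-3) - 1*0)³ = (5*(-⅓) + 0)³ = (-5/3 + 0)³ = (-5/3)³ = -125/27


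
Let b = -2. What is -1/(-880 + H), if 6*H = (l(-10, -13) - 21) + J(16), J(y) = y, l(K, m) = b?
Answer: 6/5287 ≈ 0.0011349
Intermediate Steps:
l(K, m) = -2
H = -7/6 (H = ((-2 - 21) + 16)/6 = (-23 + 16)/6 = (⅙)*(-7) = -7/6 ≈ -1.1667)
-1/(-880 + H) = -1/(-880 - 7/6) = -1/(-5287/6) = -1*(-6/5287) = 6/5287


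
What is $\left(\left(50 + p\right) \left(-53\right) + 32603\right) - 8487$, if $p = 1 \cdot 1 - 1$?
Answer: $21466$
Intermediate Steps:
$p = 0$ ($p = 1 - 1 = 0$)
$\left(\left(50 + p\right) \left(-53\right) + 32603\right) - 8487 = \left(\left(50 + 0\right) \left(-53\right) + 32603\right) - 8487 = \left(50 \left(-53\right) + 32603\right) + \left(-15157 + 6670\right) = \left(-2650 + 32603\right) - 8487 = 29953 - 8487 = 21466$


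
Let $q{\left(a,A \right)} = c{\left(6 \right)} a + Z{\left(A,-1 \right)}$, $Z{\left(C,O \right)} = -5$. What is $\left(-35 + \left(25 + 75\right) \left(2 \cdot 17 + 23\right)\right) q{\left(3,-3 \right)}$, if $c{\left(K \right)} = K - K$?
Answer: $-28325$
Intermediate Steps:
$c{\left(K \right)} = 0$
$q{\left(a,A \right)} = -5$ ($q{\left(a,A \right)} = 0 a - 5 = 0 - 5 = -5$)
$\left(-35 + \left(25 + 75\right) \left(2 \cdot 17 + 23\right)\right) q{\left(3,-3 \right)} = \left(-35 + \left(25 + 75\right) \left(2 \cdot 17 + 23\right)\right) \left(-5\right) = \left(-35 + 100 \left(34 + 23\right)\right) \left(-5\right) = \left(-35 + 100 \cdot 57\right) \left(-5\right) = \left(-35 + 5700\right) \left(-5\right) = 5665 \left(-5\right) = -28325$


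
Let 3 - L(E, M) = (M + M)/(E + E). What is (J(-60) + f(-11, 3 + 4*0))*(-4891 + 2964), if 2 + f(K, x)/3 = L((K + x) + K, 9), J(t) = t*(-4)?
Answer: -8948988/19 ≈ -4.7100e+5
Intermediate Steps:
L(E, M) = 3 - M/E (L(E, M) = 3 - (M + M)/(E + E) = 3 - 2*M/(2*E) = 3 - 2*M*1/(2*E) = 3 - M/E)
J(t) = -4*t
f(K, x) = 3 - 27/(x + 2*K) (f(K, x) = -6 + 3*(3 - 1*9/((K + x) + K)) = -6 + 3*(3 - 1*9/(x + 2*K)) = -6 + 3*(3 - 9/(x + 2*K)) = -6 + (9 - 27/(x + 2*K)) = 3 - 27/(x + 2*K))
(J(-60) + f(-11, 3 + 4*0))*(-4891 + 2964) = (-4*(-60) + (3 - 27/((3 + 4*0) + 2*(-11))))*(-4891 + 2964) = (240 + (3 - 27/((3 + 0) - 22)))*(-1927) = (240 + (3 - 27/(3 - 22)))*(-1927) = (240 + (3 - 27/(-19)))*(-1927) = (240 + (3 - 27*(-1/19)))*(-1927) = (240 + (3 + 27/19))*(-1927) = (240 + 84/19)*(-1927) = (4644/19)*(-1927) = -8948988/19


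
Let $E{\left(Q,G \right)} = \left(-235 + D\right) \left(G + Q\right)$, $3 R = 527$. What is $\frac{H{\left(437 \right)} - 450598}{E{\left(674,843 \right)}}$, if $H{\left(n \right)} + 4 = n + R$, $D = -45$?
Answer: $\frac{168746}{159285} \approx 1.0594$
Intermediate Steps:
$R = \frac{527}{3}$ ($R = \frac{1}{3} \cdot 527 = \frac{527}{3} \approx 175.67$)
$E{\left(Q,G \right)} = - 280 G - 280 Q$ ($E{\left(Q,G \right)} = \left(-235 - 45\right) \left(G + Q\right) = - 280 \left(G + Q\right) = - 280 G - 280 Q$)
$H{\left(n \right)} = \frac{515}{3} + n$ ($H{\left(n \right)} = -4 + \left(n + \frac{527}{3}\right) = -4 + \left(\frac{527}{3} + n\right) = \frac{515}{3} + n$)
$\frac{H{\left(437 \right)} - 450598}{E{\left(674,843 \right)}} = \frac{\left(\frac{515}{3} + 437\right) - 450598}{\left(-280\right) 843 - 188720} = \frac{\frac{1826}{3} - 450598}{-236040 - 188720} = - \frac{1349968}{3 \left(-424760\right)} = \left(- \frac{1349968}{3}\right) \left(- \frac{1}{424760}\right) = \frac{168746}{159285}$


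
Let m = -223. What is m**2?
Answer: 49729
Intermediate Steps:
m**2 = (-223)**2 = 49729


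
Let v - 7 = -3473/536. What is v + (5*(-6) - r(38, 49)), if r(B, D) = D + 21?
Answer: -53321/536 ≈ -99.479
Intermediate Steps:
r(B, D) = 21 + D
v = 279/536 (v = 7 - 3473/536 = 279/536 ≈ 0.52052)
v + (5*(-6) - r(38, 49)) = 279/536 + (5*(-6) - (21 + 49)) = 279/536 + (-30 - 1*70) = 279/536 + (-30 - 70) = 279/536 - 100 = -53321/536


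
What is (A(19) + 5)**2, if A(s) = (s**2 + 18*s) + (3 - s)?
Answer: 478864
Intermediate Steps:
A(s) = 3 + s**2 + 17*s
(A(19) + 5)**2 = ((3 + 19**2 + 17*19) + 5)**2 = ((3 + 361 + 323) + 5)**2 = (687 + 5)**2 = 692**2 = 478864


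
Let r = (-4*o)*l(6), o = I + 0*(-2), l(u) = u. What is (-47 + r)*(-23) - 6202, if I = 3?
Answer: -3465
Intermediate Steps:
o = 3 (o = 3 + 0*(-2) = 3 + 0 = 3)
r = -72 (r = -4*3*6 = -12*6 = -72)
(-47 + r)*(-23) - 6202 = (-47 - 72)*(-23) - 6202 = -119*(-23) - 6202 = 2737 - 6202 = -3465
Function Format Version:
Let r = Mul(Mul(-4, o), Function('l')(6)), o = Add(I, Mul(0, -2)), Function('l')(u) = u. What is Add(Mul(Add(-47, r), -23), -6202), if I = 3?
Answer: -3465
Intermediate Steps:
o = 3 (o = Add(3, Mul(0, -2)) = Add(3, 0) = 3)
r = -72 (r = Mul(Mul(-4, 3), 6) = Mul(-12, 6) = -72)
Add(Mul(Add(-47, r), -23), -6202) = Add(Mul(Add(-47, -72), -23), -6202) = Add(Mul(-119, -23), -6202) = Add(2737, -6202) = -3465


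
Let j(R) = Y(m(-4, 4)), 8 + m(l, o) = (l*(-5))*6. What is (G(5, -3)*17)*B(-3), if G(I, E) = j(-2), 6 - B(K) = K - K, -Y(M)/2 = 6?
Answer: -1224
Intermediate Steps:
m(l, o) = -8 - 30*l (m(l, o) = -8 + (l*(-5))*6 = -8 - 5*l*6 = -8 - 30*l)
Y(M) = -12 (Y(M) = -2*6 = -12)
j(R) = -12
B(K) = 6 (B(K) = 6 - (K - K) = 6 - 1*0 = 6 + 0 = 6)
G(I, E) = -12
(G(5, -3)*17)*B(-3) = -12*17*6 = -204*6 = -1224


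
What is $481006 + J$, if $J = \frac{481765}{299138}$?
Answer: $\frac{143887654593}{299138} \approx 4.8101 \cdot 10^{5}$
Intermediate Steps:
$J = \frac{481765}{299138}$ ($J = 481765 \cdot \frac{1}{299138} = \frac{481765}{299138} \approx 1.6105$)
$481006 + J = 481006 + \frac{481765}{299138} = \frac{143887654593}{299138}$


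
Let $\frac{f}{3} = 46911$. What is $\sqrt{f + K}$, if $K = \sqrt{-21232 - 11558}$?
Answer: $\sqrt{140733 + i \sqrt{32790}} \approx 375.14 + 0.241 i$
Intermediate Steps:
$f = 140733$ ($f = 3 \cdot 46911 = 140733$)
$K = i \sqrt{32790}$ ($K = \sqrt{-32790} = i \sqrt{32790} \approx 181.08 i$)
$\sqrt{f + K} = \sqrt{140733 + i \sqrt{32790}}$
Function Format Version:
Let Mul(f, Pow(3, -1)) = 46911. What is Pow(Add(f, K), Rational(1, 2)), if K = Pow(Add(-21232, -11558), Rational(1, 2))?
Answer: Pow(Add(140733, Mul(I, Pow(32790, Rational(1, 2)))), Rational(1, 2)) ≈ Add(375.14, Mul(0.241, I))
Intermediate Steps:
f = 140733 (f = Mul(3, 46911) = 140733)
K = Mul(I, Pow(32790, Rational(1, 2))) (K = Pow(-32790, Rational(1, 2)) = Mul(I, Pow(32790, Rational(1, 2))) ≈ Mul(181.08, I))
Pow(Add(f, K), Rational(1, 2)) = Pow(Add(140733, Mul(I, Pow(32790, Rational(1, 2)))), Rational(1, 2))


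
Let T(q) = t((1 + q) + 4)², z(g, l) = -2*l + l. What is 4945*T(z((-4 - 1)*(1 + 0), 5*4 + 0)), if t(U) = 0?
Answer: 0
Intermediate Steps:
z(g, l) = -l
T(q) = 0 (T(q) = 0² = 0)
4945*T(z((-4 - 1)*(1 + 0), 5*4 + 0)) = 4945*0 = 0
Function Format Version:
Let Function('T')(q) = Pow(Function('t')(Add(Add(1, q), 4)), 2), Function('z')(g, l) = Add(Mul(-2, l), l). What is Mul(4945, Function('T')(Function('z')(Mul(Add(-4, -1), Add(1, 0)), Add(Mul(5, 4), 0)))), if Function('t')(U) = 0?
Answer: 0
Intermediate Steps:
Function('z')(g, l) = Mul(-1, l)
Function('T')(q) = 0 (Function('T')(q) = Pow(0, 2) = 0)
Mul(4945, Function('T')(Function('z')(Mul(Add(-4, -1), Add(1, 0)), Add(Mul(5, 4), 0)))) = Mul(4945, 0) = 0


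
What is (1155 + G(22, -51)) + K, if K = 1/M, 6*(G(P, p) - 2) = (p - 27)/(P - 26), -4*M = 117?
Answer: 542981/468 ≈ 1160.2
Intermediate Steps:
M = -117/4 (M = -¼*117 = -117/4 ≈ -29.250)
G(P, p) = 2 + (-27 + p)/(6*(-26 + P)) (G(P, p) = 2 + ((p - 27)/(P - 26))/6 = 2 + ((-27 + p)/(-26 + P))/6 = 2 + (-27 + p)/(6*(-26 + P)))
K = -4/117 (K = 1/(-117/4) = -4/117 ≈ -0.034188)
(1155 + G(22, -51)) + K = (1155 + (-339 - 51 + 12*22)/(6*(-26 + 22))) - 4/117 = (1155 + (⅙)*(-339 - 51 + 264)/(-4)) - 4/117 = (1155 + (⅙)*(-¼)*(-126)) - 4/117 = (1155 + 21/4) - 4/117 = 4641/4 - 4/117 = 542981/468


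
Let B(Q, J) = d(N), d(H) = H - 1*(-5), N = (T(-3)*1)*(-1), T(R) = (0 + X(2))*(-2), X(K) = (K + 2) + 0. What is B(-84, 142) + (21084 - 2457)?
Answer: 18640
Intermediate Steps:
X(K) = 2 + K (X(K) = (2 + K) + 0 = 2 + K)
T(R) = -8 (T(R) = (0 + (2 + 2))*(-2) = (0 + 4)*(-2) = 4*(-2) = -8)
N = 8 (N = -8*1*(-1) = -8*(-1) = 8)
d(H) = 5 + H (d(H) = H + 5 = 5 + H)
B(Q, J) = 13 (B(Q, J) = 5 + 8 = 13)
B(-84, 142) + (21084 - 2457) = 13 + (21084 - 2457) = 13 + 18627 = 18640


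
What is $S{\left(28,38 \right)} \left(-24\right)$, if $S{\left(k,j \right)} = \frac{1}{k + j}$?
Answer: $- \frac{4}{11} \approx -0.36364$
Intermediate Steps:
$S{\left(k,j \right)} = \frac{1}{j + k}$
$S{\left(28,38 \right)} \left(-24\right) = \frac{1}{38 + 28} \left(-24\right) = \frac{1}{66} \left(-24\right) = - \frac{4}{11}$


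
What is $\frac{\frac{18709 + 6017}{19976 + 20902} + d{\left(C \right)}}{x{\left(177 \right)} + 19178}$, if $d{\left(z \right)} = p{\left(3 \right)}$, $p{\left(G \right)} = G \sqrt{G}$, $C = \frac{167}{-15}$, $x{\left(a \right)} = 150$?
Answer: $\frac{4121}{131681664} + \frac{3 \sqrt{3}}{19328} \approx 0.00030014$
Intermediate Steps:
$C = - \frac{167}{15}$ ($C = 167 \left(- \frac{1}{15}\right) = - \frac{167}{15} \approx -11.133$)
$p{\left(G \right)} = G^{\frac{3}{2}}$
$d{\left(z \right)} = 3 \sqrt{3}$ ($d{\left(z \right)} = 3^{\frac{3}{2}} = 3 \sqrt{3}$)
$\frac{\frac{18709 + 6017}{19976 + 20902} + d{\left(C \right)}}{x{\left(177 \right)} + 19178} = \frac{\frac{18709 + 6017}{19976 + 20902} + 3 \sqrt{3}}{150 + 19178} = \frac{\frac{24726}{40878} + 3 \sqrt{3}}{19328} = \left(24726 \cdot \frac{1}{40878} + 3 \sqrt{3}\right) \frac{1}{19328} = \left(\frac{4121}{6813} + 3 \sqrt{3}\right) \frac{1}{19328} = \frac{4121}{131681664} + \frac{3 \sqrt{3}}{19328}$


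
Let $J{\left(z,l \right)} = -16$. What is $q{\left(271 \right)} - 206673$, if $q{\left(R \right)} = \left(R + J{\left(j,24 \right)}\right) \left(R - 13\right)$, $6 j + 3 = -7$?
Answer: $-140883$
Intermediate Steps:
$j = - \frac{5}{3}$ ($j = - \frac{1}{2} + \frac{1}{6} \left(-7\right) = - \frac{1}{2} - \frac{7}{6} = - \frac{5}{3} \approx -1.6667$)
$q{\left(R \right)} = \left(-16 + R\right) \left(-13 + R\right)$ ($q{\left(R \right)} = \left(R - 16\right) \left(R - 13\right) = \left(-16 + R\right) \left(-13 + R\right)$)
$q{\left(271 \right)} - 206673 = \left(208 + 271^{2} - 7859\right) - 206673 = \left(208 + 73441 - 7859\right) - 206673 = 65790 - 206673 = -140883$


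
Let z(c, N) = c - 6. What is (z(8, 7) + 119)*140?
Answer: 16940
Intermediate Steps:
z(c, N) = -6 + c
(z(8, 7) + 119)*140 = ((-6 + 8) + 119)*140 = (2 + 119)*140 = 121*140 = 16940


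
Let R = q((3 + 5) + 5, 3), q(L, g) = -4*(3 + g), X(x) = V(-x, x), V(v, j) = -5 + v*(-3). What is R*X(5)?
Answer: -240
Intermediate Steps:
V(v, j) = -5 - 3*v
X(x) = -5 + 3*x (X(x) = -5 - (-3)*x = -5 + 3*x)
q(L, g) = -12 - 4*g
R = -24 (R = -12 - 4*3 = -12 - 12 = -24)
R*X(5) = -24*(-5 + 3*5) = -24*(-5 + 15) = -24*10 = -240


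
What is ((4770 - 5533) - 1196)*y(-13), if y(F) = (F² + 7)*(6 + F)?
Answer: 2413488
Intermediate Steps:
y(F) = (6 + F)*(7 + F²) (y(F) = (7 + F²)*(6 + F) = (6 + F)*(7 + F²))
((4770 - 5533) - 1196)*y(-13) = ((4770 - 5533) - 1196)*(42 + (-13)³ + 6*(-13)² + 7*(-13)) = (-763 - 1196)*(42 - 2197 + 6*169 - 91) = -1959*(42 - 2197 + 1014 - 91) = -1959*(-1232) = 2413488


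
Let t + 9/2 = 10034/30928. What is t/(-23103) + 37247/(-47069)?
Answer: -13304002415225/16816096494648 ≈ -0.79115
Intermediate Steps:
t = -64571/15464 (t = -9/2 + 10034/30928 = -9/2 + 10034*(1/30928) = -9/2 + 5017/15464 = -64571/15464 ≈ -4.1756)
t/(-23103) + 37247/(-47069) = -64571/15464/(-23103) + 37247/(-47069) = -64571/15464*(-1/23103) + 37247*(-1/47069) = 64571/357264792 - 37247/47069 = -13304002415225/16816096494648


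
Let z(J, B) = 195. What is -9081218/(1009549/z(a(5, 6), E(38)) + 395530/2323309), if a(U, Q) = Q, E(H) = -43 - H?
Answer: -4114202724520590/2345571405991 ≈ -1754.0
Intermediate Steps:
-9081218/(1009549/z(a(5, 6), E(38)) + 395530/2323309) = -9081218/(1009549/195 + 395530/2323309) = -9081218/2345571405991/453045255 = -9081218*453045255/2345571405991 = -4114202724520590/2345571405991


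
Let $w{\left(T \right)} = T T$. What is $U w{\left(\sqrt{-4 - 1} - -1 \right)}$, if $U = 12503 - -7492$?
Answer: $-79980 + 39990 i \sqrt{5} \approx -79980.0 + 89420.0 i$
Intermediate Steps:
$w{\left(T \right)} = T^{2}$
$U = 19995$ ($U = 12503 + 7492 = 19995$)
$U w{\left(\sqrt{-4 - 1} - -1 \right)} = 19995 \left(\sqrt{-4 - 1} - -1\right)^{2} = 19995 \left(\sqrt{-5} + 1\right)^{2} = 19995 \left(i \sqrt{5} + 1\right)^{2} = 19995 \left(1 + i \sqrt{5}\right)^{2}$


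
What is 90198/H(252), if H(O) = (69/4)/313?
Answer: 37642632/23 ≈ 1.6366e+6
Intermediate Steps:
H(O) = 69/1252 (H(O) = (69*(1/4))*(1/313) = (69/4)*(1/313) = 69/1252)
90198/H(252) = 90198/(69/1252) = 90198*(1252/69) = 37642632/23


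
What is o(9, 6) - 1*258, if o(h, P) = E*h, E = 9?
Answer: -177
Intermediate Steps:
o(h, P) = 9*h
o(9, 6) - 1*258 = 9*9 - 1*258 = 81 - 258 = -177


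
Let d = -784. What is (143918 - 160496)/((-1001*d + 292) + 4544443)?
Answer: -16578/5329519 ≈ -0.0031106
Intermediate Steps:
(143918 - 160496)/((-1001*d + 292) + 4544443) = (143918 - 160496)/((-1001*(-784) + 292) + 4544443) = -16578/((784784 + 292) + 4544443) = -16578/(785076 + 4544443) = -16578/5329519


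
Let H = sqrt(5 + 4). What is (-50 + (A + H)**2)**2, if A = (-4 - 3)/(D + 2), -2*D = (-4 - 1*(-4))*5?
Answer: 39601/16 ≈ 2475.1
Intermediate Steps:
D = 0 (D = -(-4 - 1*(-4))*5/2 = -(-4 + 4)*5/2 = -0*5 = -1/2*0 = 0)
A = -7/2 (A = (-4 - 3)/(0 + 2) = -7/2 ≈ -3.5000)
H = 3 (H = sqrt(9) = 3)
(-50 + (A + H)**2)**2 = (-50 + (-7/2 + 3)**2)**2 = (-50 + (-1/2)**2)**2 = (-50 + 1/4)**2 = (-199/4)**2 = 39601/16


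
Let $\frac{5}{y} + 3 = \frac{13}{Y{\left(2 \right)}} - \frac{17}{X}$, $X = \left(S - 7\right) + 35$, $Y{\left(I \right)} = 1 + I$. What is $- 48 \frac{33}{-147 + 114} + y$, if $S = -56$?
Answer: $\frac{8244}{163} \approx 50.577$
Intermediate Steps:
$X = -28$ ($X = \left(-56 - 7\right) + 35 = -63 + 35 = -28$)
$y = \frac{420}{163}$ ($y = \frac{5}{-3 - \left(- \frac{17}{28} - \frac{13}{1 + 2}\right)} = \frac{5}{-3 - \left(- \frac{17}{28} - \frac{13}{3}\right)} = \frac{5}{-3 + \left(13 \cdot \frac{1}{3} + \frac{17}{28}\right)} = \frac{5}{-3 + \left(\frac{13}{3} + \frac{17}{28}\right)} = \frac{5}{-3 + \frac{415}{84}} = \frac{5}{\frac{163}{84}} = 5 \cdot \frac{84}{163} = \frac{420}{163} \approx 2.5767$)
$- 48 \frac{33}{-147 + 114} + y = - 48 \frac{33}{-147 + 114} + \frac{420}{163} = - 48 \frac{33}{-33} + \frac{420}{163} = - 48 \cdot 33 \left(- \frac{1}{33}\right) + \frac{420}{163} = \left(-48\right) \left(-1\right) + \frac{420}{163} = 48 + \frac{420}{163} = \frac{8244}{163}$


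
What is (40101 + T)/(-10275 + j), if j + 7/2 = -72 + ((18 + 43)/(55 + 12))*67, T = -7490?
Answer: -65222/20579 ≈ -3.1693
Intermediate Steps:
j = -29/2 (j = -7/2 + (-72 + ((18 + 43)/(55 + 12))*67) = -7/2 + (-72 + (61/67)*67) = -7/2 + (-72 + 61) = -7/2 - 11 = -29/2 ≈ -14.500)
(40101 + T)/(-10275 + j) = (40101 - 7490)/(-10275 - 29/2) = 32611/(-20579/2) = 32611*(-2/20579) = -65222/20579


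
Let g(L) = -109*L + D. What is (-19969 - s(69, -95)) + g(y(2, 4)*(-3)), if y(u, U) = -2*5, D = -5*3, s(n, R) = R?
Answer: -23159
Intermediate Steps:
D = -15
y(u, U) = -10
g(L) = -15 - 109*L (g(L) = -109*L - 15 = -15 - 109*L)
(-19969 - s(69, -95)) + g(y(2, 4)*(-3)) = (-19969 - 1*(-95)) + (-15 - (-1090)*(-3)) = (-19969 + 95) + (-15 - 109*30) = -19874 + (-15 - 3270) = -19874 - 3285 = -23159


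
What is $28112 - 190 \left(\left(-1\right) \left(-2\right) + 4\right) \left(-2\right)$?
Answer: $30392$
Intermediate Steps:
$28112 - 190 \left(\left(-1\right) \left(-2\right) + 4\right) \left(-2\right) = 28112 - 190 \left(2 + 4\right) \left(-2\right) = 28112 - 190 \cdot 6 \left(-2\right) = 28112 - 190 \left(-12\right) = 28112 - -2280 = 28112 + 2280 = 30392$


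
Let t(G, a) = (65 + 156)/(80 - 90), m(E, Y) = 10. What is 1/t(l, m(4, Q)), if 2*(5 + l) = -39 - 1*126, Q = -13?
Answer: -10/221 ≈ -0.045249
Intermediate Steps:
l = -175/2 (l = -5 + (-39 - 1*126)/2 = -5 + (-39 - 126)/2 = -5 + (½)*(-165) = -5 - 165/2 = -175/2 ≈ -87.500)
t(G, a) = -221/10 (t(G, a) = 221/(-10) = 221*(-⅒) = -221/10)
1/t(l, m(4, Q)) = 1/(-221/10) = -10/221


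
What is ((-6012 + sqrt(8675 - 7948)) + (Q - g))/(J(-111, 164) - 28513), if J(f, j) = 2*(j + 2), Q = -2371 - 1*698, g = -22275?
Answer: -13194/28181 - sqrt(727)/28181 ≈ -0.46914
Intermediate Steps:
Q = -3069 (Q = -2371 - 698 = -3069)
J(f, j) = 4 + 2*j (J(f, j) = 2*(2 + j) = 4 + 2*j)
((-6012 + sqrt(8675 - 7948)) + (Q - g))/(J(-111, 164) - 28513) = ((-6012 + sqrt(8675 - 7948)) + (-3069 - 1*(-22275)))/((4 + 2*164) - 28513) = ((-6012 + sqrt(727)) + (-3069 + 22275))/((4 + 328) - 28513) = ((-6012 + sqrt(727)) + 19206)/(332 - 28513) = (13194 + sqrt(727))/(-28181) = (13194 + sqrt(727))*(-1/28181) = -13194/28181 - sqrt(727)/28181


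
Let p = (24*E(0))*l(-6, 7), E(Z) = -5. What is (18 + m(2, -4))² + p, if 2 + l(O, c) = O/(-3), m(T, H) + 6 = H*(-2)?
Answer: 400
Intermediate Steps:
m(T, H) = -6 - 2*H (m(T, H) = -6 + H*(-2) = -6 - 2*H)
l(O, c) = -2 - O/3 (l(O, c) = -2 + O/(-3) = -2 + O*(-⅓) = -2 - O/3)
p = 0 (p = (24*(-5))*(-2 - ⅓*(-6)) = -120*(-2 + 2) = -120*0 = 0)
(18 + m(2, -4))² + p = (18 + (-6 - 2*(-4)))² + 0 = (18 + (-6 + 8))² + 0 = (18 + 2)² + 0 = 20² + 0 = 400 + 0 = 400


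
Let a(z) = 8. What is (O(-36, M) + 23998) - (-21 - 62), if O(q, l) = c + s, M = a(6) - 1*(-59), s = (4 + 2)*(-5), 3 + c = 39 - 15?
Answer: 24072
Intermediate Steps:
c = 21 (c = -3 + (39 - 15) = -3 + 24 = 21)
s = -30 (s = 6*(-5) = -30)
M = 67 (M = 8 - 1*(-59) = 8 + 59 = 67)
O(q, l) = -9 (O(q, l) = 21 - 30 = -9)
(O(-36, M) + 23998) - (-21 - 62) = (-9 + 23998) - (-21 - 62) = 23989 - 1*(-83) = 23989 + 83 = 24072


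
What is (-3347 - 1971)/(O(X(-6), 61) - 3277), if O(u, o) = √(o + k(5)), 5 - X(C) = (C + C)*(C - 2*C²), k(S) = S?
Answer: 17427086/10738663 + 5318*√66/10738663 ≈ 1.6269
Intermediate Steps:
X(C) = 5 - 2*C*(C - 2*C²) (X(C) = 5 - (C + C)*(C - 2*C²) = 5 - 2*C*(C - 2*C²))
O(u, o) = √(5 + o) (O(u, o) = √(o + 5) = √(5 + o))
(-3347 - 1971)/(O(X(-6), 61) - 3277) = (-3347 - 1971)/(√(5 + 61) - 3277) = -5318/(√66 - 3277) = -5318/(-3277 + √66)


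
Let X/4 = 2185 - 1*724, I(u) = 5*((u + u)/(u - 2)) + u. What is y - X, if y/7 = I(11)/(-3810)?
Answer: -200392223/34290 ≈ -5844.0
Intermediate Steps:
I(u) = u + 10*u/(-2 + u) (I(u) = 5*((2*u)/(-2 + u)) + u = 5*(2*u/(-2 + u)) + u = 10*u/(-2 + u) + u = u + 10*u/(-2 + u))
y = -1463/34290 (y = 7*((11*(8 + 11)/(-2 + 11))/(-3810)) = 7*((11*19/9)*(-1/3810)) = 7*((11*(⅑)*19)*(-1/3810)) = 7*((209/9)*(-1/3810)) = 7*(-209/34290) = -1463/34290 ≈ -0.042665)
X = 5844 (X = 4*(2185 - 1*724) = 4*(2185 - 724) = 4*1461 = 5844)
y - X = -1463/34290 - 1*5844 = -1463/34290 - 5844 = -200392223/34290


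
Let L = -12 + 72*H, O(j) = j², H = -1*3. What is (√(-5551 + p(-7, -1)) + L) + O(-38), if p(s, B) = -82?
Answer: 1216 + I*√5633 ≈ 1216.0 + 75.053*I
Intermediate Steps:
H = -3
L = -228 (L = -12 + 72*(-3) = -12 - 216 = -228)
(√(-5551 + p(-7, -1)) + L) + O(-38) = (√(-5551 - 82) - 228) + (-38)² = (√(-5633) - 228) + 1444 = (I*√5633 - 228) + 1444 = (-228 + I*√5633) + 1444 = 1216 + I*√5633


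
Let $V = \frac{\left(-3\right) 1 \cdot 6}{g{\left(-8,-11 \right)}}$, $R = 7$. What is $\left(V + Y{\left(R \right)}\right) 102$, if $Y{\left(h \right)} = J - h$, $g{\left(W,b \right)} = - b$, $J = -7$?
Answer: $- \frac{17544}{11} \approx -1594.9$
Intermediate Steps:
$Y{\left(h \right)} = -7 - h$
$V = - \frac{18}{11}$ ($V = \frac{\left(-3\right) 1 \cdot 6}{\left(-1\right) \left(-11\right)} = \frac{\left(-3\right) 6}{11} = \left(-18\right) \frac{1}{11} = - \frac{18}{11} \approx -1.6364$)
$\left(V + Y{\left(R \right)}\right) 102 = \left(- \frac{18}{11} - 14\right) 102 = \left(- \frac{172}{11}\right) 102 = - \frac{17544}{11}$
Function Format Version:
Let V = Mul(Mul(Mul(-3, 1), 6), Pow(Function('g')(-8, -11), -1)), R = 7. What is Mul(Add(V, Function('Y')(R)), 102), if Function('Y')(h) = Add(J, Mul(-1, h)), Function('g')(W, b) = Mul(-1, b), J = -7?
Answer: Rational(-17544, 11) ≈ -1594.9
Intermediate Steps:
Function('Y')(h) = Add(-7, Mul(-1, h))
V = Rational(-18, 11) (V = Mul(Mul(Mul(-3, 1), 6), Pow(Mul(-1, -11), -1)) = Mul(Mul(-3, 6), Pow(11, -1)) = Mul(-18, Rational(1, 11)) = Rational(-18, 11) ≈ -1.6364)
Mul(Add(V, Function('Y')(R)), 102) = Mul(Add(Rational(-18, 11), Add(-7, Mul(-1, 7))), 102) = Mul(Add(Rational(-18, 11), Add(-7, -7)), 102) = Mul(Add(Rational(-18, 11), -14), 102) = Mul(Rational(-172, 11), 102) = Rational(-17544, 11)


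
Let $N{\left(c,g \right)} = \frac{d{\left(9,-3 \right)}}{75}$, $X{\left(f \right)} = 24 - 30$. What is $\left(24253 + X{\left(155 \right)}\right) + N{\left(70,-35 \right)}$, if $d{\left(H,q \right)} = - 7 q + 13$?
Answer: $\frac{1818559}{75} \approx 24247.0$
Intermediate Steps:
$d{\left(H,q \right)} = 13 - 7 q$
$X{\left(f \right)} = -6$ ($X{\left(f \right)} = 24 - 30 = -6$)
$N{\left(c,g \right)} = \frac{34}{75}$ ($N{\left(c,g \right)} = \frac{13 - -21}{75} = \left(13 + 21\right) \frac{1}{75} = 34 \cdot \frac{1}{75} = \frac{34}{75}$)
$\left(24253 + X{\left(155 \right)}\right) + N{\left(70,-35 \right)} = \left(24253 - 6\right) + \frac{34}{75} = 24247 + \frac{34}{75} = \frac{1818559}{75}$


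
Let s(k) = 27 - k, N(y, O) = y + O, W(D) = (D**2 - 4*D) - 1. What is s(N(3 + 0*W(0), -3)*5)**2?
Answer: 729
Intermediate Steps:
W(D) = -1 + D**2 - 4*D
N(y, O) = O + y
s(N(3 + 0*W(0), -3)*5)**2 = (27 - (-3 + (3 + 0*(-1 + 0**2 - 4*0)))*5)**2 = (27 - (-3 + (3 + 0*(-1 + 0 + 0)))*5)**2 = (27 - (-3 + (3 + 0*(-1)))*5)**2 = (27 - (-3 + (3 + 0))*5)**2 = (27 - (-3 + 3)*5)**2 = (27 - 0*5)**2 = (27 - 1*0)**2 = (27 + 0)**2 = 27**2 = 729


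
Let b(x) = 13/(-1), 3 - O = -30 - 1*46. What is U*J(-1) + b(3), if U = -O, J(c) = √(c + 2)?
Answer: -92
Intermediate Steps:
O = 79 (O = 3 - (-30 - 1*46) = 3 - (-30 - 46) = 3 - 1*(-76) = 3 + 76 = 79)
J(c) = √(2 + c)
b(x) = -13 (b(x) = 13*(-1) = -13)
U = -79 (U = -1*79 = -79)
U*J(-1) + b(3) = -79*√(2 - 1) - 13 = -79*√1 - 13 = -79*1 - 13 = -79 - 13 = -92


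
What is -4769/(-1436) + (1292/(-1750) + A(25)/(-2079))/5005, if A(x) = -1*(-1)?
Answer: 6202640401043/1867768402500 ≈ 3.3209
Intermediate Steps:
A(x) = 1
-4769/(-1436) + (1292/(-1750) + A(25)/(-2079))/5005 = -4769/(-1436) + (1292/(-1750) + 1/(-2079))/5005 = -4769*(-1/1436) + (1292*(-1/1750) + 1*(-1/2079))*(1/5005) = 4769/1436 + (-646/875 - 1/2079)*(1/5005) = 4769/1436 - 191987/259875*1/5005 = 4769/1436 - 191987/1300674375 = 6202640401043/1867768402500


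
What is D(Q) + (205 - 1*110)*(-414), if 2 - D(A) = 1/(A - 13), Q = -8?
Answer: -825887/21 ≈ -39328.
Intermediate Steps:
D(A) = 2 - 1/(-13 + A) (D(A) = 2 - 1/(A - 13) = 2 - 1/(-13 + A))
D(Q) + (205 - 1*110)*(-414) = (-27 + 2*(-8))/(-13 - 8) + (205 - 1*110)*(-414) = (-27 - 16)/(-21) + (205 - 110)*(-414) = -1/21*(-43) + 95*(-414) = 43/21 - 39330 = -825887/21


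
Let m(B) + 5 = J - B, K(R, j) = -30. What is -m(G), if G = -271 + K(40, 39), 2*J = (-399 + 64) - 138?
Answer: -119/2 ≈ -59.500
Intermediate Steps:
J = -473/2 (J = ((-399 + 64) - 138)/2 = (-335 - 138)/2 = (½)*(-473) = -473/2 ≈ -236.50)
G = -301 (G = -271 - 30 = -301)
m(B) = -483/2 - B (m(B) = -5 + (-473/2 - B) = -483/2 - B)
-m(G) = -(-483/2 - 1*(-301)) = -(-483/2 + 301) = -1*119/2 = -119/2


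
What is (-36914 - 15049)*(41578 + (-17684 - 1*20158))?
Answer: -194133768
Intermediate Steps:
(-36914 - 15049)*(41578 + (-17684 - 1*20158)) = -51963*(41578 + (-17684 - 20158)) = -51963*(41578 - 37842) = -51963*3736 = -194133768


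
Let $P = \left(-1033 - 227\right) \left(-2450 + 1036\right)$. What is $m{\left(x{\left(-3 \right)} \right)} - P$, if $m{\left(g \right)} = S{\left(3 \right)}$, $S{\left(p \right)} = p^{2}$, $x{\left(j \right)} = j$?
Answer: $-1781631$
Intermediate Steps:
$P = 1781640$ ($P = \left(-1260\right) \left(-1414\right) = 1781640$)
$m{\left(g \right)} = 9$ ($m{\left(g \right)} = 3^{2} = 9$)
$m{\left(x{\left(-3 \right)} \right)} - P = 9 - 1781640 = -1781631$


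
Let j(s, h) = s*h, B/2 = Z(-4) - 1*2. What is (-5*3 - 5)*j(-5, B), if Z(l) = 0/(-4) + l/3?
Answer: -2000/3 ≈ -666.67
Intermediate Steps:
Z(l) = l/3 (Z(l) = 0*(-¼) + l*(⅓) = 0 + l/3 = l/3)
B = -20/3 (B = 2*((⅓)*(-4) - 1*2) = 2*(-4/3 - 2) = 2*(-10/3) = -20/3 ≈ -6.6667)
j(s, h) = h*s
(-5*3 - 5)*j(-5, B) = (-5*3 - 5)*(-20/3*(-5)) = (-15 - 5)*(100/3) = -20*100/3 = -2000/3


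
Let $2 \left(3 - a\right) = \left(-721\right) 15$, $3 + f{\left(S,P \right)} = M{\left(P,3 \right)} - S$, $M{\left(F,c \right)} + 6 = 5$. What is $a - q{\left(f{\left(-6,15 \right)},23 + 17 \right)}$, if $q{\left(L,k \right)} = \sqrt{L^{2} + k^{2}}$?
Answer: $\frac{10821}{2} - 2 \sqrt{401} \approx 5370.5$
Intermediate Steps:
$M{\left(F,c \right)} = -1$ ($M{\left(F,c \right)} = -6 + 5 = -1$)
$f{\left(S,P \right)} = -4 - S$ ($f{\left(S,P \right)} = -3 - \left(1 + S\right) = -4 - S$)
$a = \frac{10821}{2}$ ($a = 3 - \frac{\left(-721\right) 15}{2} = 3 - - \frac{10815}{2} = 3 + \frac{10815}{2} = \frac{10821}{2} \approx 5410.5$)
$a - q{\left(f{\left(-6,15 \right)},23 + 17 \right)} = \frac{10821}{2} - \sqrt{\left(-4 - -6\right)^{2} + \left(23 + 17\right)^{2}} = \frac{10821}{2} - \sqrt{\left(-4 + 6\right)^{2} + 40^{2}} = \frac{10821}{2} - \sqrt{2^{2} + 1600} = \frac{10821}{2} - \sqrt{4 + 1600} = \frac{10821}{2} - \sqrt{1604} = \frac{10821}{2} - 2 \sqrt{401}$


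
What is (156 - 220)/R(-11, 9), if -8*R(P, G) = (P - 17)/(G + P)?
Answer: 256/7 ≈ 36.571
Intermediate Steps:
R(P, G) = -(-17 + P)/(8*(G + P)) (R(P, G) = -(P - 17)/(8*(G + P)) = -(-17 + P)/(8*(G + P)))
(156 - 220)/R(-11, 9) = (156 - 220)/(((17 - 1*(-11))/(8*(9 - 11)))) = -64*(-16/(17 + 11)) = -64/((⅛)*(-½)*28) = -64/(-7/4) = -64*(-4/7) = 256/7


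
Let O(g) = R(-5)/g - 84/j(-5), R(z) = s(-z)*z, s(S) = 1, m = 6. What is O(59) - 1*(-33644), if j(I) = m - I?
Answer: 21829945/649 ≈ 33636.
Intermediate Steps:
R(z) = z (R(z) = 1*z = z)
j(I) = 6 - I
O(g) = -84/11 - 5/g (O(g) = -5/g - 84/(6 - 1*(-5)) = -5/g - 84/(6 + 5) = -5/g - 84/11 = -84/11 - 5/g)
O(59) - 1*(-33644) = (-84/11 - 5/59) - 1*(-33644) = (-84/11 - 5*1/59) + 33644 = (-84/11 - 5/59) + 33644 = -5011/649 + 33644 = 21829945/649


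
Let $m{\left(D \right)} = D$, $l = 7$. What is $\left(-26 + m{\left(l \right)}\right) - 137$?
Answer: $-156$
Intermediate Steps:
$\left(-26 + m{\left(l \right)}\right) - 137 = \left(-26 + 7\right) - 137 = -19 - 137 = -156$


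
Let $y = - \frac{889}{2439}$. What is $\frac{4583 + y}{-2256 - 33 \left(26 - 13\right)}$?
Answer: $- \frac{11177048}{6548715} \approx -1.7068$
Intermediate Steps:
$y = - \frac{889}{2439}$ ($y = \left(-889\right) \frac{1}{2439} = - \frac{889}{2439} \approx -0.36449$)
$\frac{4583 + y}{-2256 - 33 \left(26 - 13\right)} = \frac{4583 - \frac{889}{2439}}{-2256 - 33 \left(26 - 13\right)} = \frac{11177048}{2439 \left(-2256 - 429\right)} = \frac{11177048}{2439 \left(-2685\right)} = \frac{11177048}{2439} \left(- \frac{1}{2685}\right) = - \frac{11177048}{6548715}$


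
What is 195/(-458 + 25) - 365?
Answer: -158240/433 ≈ -365.45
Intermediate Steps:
195/(-458 + 25) - 365 = 195/(-433) - 365 = 195*(-1/433) - 365 = -195/433 - 365 = -158240/433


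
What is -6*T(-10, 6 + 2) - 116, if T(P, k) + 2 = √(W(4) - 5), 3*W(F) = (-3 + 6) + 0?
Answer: -104 - 12*I ≈ -104.0 - 12.0*I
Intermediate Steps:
W(F) = 1 (W(F) = ((-3 + 6) + 0)/3 = (3 + 0)/3 = (⅓)*3 = 1)
T(P, k) = -2 + 2*I (T(P, k) = -2 + √(1 - 5) = -2 + √(-4) = -2 + 2*I)
-6*T(-10, 6 + 2) - 116 = -6*(-2 + 2*I) - 116 = (12 - 12*I) - 116 = -104 - 12*I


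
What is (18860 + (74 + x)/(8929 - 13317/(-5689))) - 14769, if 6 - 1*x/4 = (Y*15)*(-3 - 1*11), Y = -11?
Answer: 103906664690/25405199 ≈ 4090.0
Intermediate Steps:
x = -9216 (x = 24 - 4*(-11*15)*(-3 - 1*11) = 24 - (-660)*(-3 - 11) = 24 - (-660)*(-14) = 24 - 4*2310 = 24 - 9240 = -9216)
(18860 + (74 + x)/(8929 - 13317/(-5689))) - 14769 = (18860 + (74 - 9216)/(8929 - 13317/(-5689))) - 14769 = (18860 - 9142/(8929 - 13317*(-1/5689))) - 14769 = (18860 - 9142/(8929 + 13317/5689)) - 14769 = (18860 - 9142/50810398/5689) - 14769 = (18860 - 9142*5689/50810398) - 14769 = (18860 - 26004419/25405199) - 14769 = 479116048721/25405199 - 14769 = 103906664690/25405199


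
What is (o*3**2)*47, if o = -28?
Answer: -11844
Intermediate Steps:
(o*3**2)*47 = -28*3**2*47 = -28*9*47 = -252*47 = -11844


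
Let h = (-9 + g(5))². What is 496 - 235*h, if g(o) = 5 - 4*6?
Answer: -183744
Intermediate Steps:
g(o) = -19 (g(o) = 5 - 24 = -19)
h = 784 (h = (-9 - 19)² = (-28)² = 784)
496 - 235*h = 496 - 235*784 = 496 - 184240 = -183744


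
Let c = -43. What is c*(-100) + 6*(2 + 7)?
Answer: 4354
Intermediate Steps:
c*(-100) + 6*(2 + 7) = -43*(-100) + 6*(2 + 7) = 4300 + 6*9 = 4300 + 54 = 4354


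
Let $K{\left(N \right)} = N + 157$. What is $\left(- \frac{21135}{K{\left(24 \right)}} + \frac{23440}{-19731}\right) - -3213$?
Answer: $\frac{11053364918}{3571311} \approx 3095.0$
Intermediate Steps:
$K{\left(N \right)} = 157 + N$
$\left(- \frac{21135}{K{\left(24 \right)}} + \frac{23440}{-19731}\right) - -3213 = \left(- \frac{21135}{157 + 24} + \frac{23440}{-19731}\right) - -3213 = \left(- \frac{21135}{181} + 23440 \left(- \frac{1}{19731}\right)\right) + 3213 = \left(\left(-21135\right) \frac{1}{181} - \frac{23440}{19731}\right) + 3213 = \left(- \frac{21135}{181} - \frac{23440}{19731}\right) + 3213 = - \frac{421257325}{3571311} + 3213 = \frac{11053364918}{3571311}$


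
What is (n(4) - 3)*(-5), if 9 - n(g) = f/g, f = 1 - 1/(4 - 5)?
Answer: -55/2 ≈ -27.500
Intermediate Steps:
f = 2 (f = 1 - 1/(-1) = 1 - 1*(-1) = 1 + 1 = 2)
n(g) = 9 - 2/g
(n(4) - 3)*(-5) = ((9 - 2/4) - 3)*(-5) = ((9 - 2*¼) - 3)*(-5) = ((9 - ½) - 3)*(-5) = (17/2 - 3)*(-5) = (11/2)*(-5) = -55/2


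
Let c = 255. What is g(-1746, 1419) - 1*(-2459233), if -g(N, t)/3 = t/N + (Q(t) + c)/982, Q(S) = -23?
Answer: 234251944913/95254 ≈ 2.4592e+6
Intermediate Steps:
g(N, t) = -348/491 - 3*t/N (g(N, t) = -3*(t/N + (-23 + 255)/982) = -3*(t/N + 232*(1/982)) = -3*(t/N + 116/491) = -3*(116/491 + t/N) = -348/491 - 3*t/N)
g(-1746, 1419) - 1*(-2459233) = (-348/491 - 3*1419/(-1746)) - 1*(-2459233) = (-348/491 - 3*1419*(-1/1746)) + 2459233 = (-348/491 + 473/194) + 2459233 = 164731/95254 + 2459233 = 234251944913/95254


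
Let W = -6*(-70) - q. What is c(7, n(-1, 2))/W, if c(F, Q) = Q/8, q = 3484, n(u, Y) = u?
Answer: 1/24512 ≈ 4.0796e-5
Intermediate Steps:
c(F, Q) = Q/8 (c(F, Q) = Q*(⅛) = Q/8)
W = -3064 (W = -6*(-70) - 1*3484 = 420 - 3484 = -3064)
c(7, n(-1, 2))/W = ((⅛)*(-1))/(-3064) = -⅛*(-1/3064) = 1/24512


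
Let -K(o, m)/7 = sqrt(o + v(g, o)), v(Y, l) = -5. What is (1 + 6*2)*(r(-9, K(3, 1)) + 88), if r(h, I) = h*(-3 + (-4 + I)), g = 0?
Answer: 1963 + 819*I*sqrt(2) ≈ 1963.0 + 1158.2*I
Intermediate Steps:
K(o, m) = -7*sqrt(-5 + o) (K(o, m) = -7*sqrt(o - 5) = -7*sqrt(-5 + o))
r(h, I) = h*(-7 + I)
(1 + 6*2)*(r(-9, K(3, 1)) + 88) = (1 + 6*2)*(-9*(-7 - 7*sqrt(-5 + 3)) + 88) = (1 + 12)*(-9*(-7 - 7*I*sqrt(2)) + 88) = 13*(-9*(-7 - 7*I*sqrt(2)) + 88) = 13*((63 + 63*I*sqrt(2)) + 88) = 13*(151 + 63*I*sqrt(2)) = 1963 + 819*I*sqrt(2)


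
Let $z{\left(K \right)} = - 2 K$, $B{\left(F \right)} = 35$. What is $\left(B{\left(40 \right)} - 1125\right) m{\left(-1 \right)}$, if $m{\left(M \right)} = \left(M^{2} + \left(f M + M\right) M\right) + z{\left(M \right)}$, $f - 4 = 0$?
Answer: $-8720$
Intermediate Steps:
$f = 4$ ($f = 4 + 0 = 4$)
$m{\left(M \right)} = - 2 M + 6 M^{2}$ ($m{\left(M \right)} = \left(M^{2} + \left(4 M + M\right) M\right) - 2 M = \left(M^{2} + 5 M M\right) - 2 M = \left(M^{2} + 5 M^{2}\right) - 2 M = 6 M^{2} - 2 M = - 2 M + 6 M^{2}$)
$\left(B{\left(40 \right)} - 1125\right) m{\left(-1 \right)} = \left(35 - 1125\right) 2 \left(-1\right) \left(-1 + 3 \left(-1\right)\right) = - 1090 \cdot 2 \left(-1\right) \left(-1 - 3\right) = - 1090 \cdot 2 \left(-1\right) \left(-4\right) = \left(-1090\right) 8 = -8720$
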